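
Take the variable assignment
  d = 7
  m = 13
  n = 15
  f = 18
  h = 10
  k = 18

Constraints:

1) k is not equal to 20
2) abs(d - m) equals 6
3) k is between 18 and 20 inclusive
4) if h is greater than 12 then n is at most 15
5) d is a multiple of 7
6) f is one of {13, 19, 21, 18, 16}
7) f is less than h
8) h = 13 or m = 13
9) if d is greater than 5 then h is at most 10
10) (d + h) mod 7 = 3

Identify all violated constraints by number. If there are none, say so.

Violated: 7.

1) k = 18, and 18 ≠ 20 — holds.
2) abs(7 - 13) = 6 — holds.
3) k = 18 lies in [18, 20] — holds.
4) h = 10, not > 12; antecedent false, conditional vacuously true — holds.
5) 7 / 7 = 1, so 7 divides 7 — holds.
6) f = 18 is in {13, 19, 21, 18, 16} — holds.
7) f = 18, h = 10; 18 ≥ 10 (want <) — fails.
8) h = 10 ≠ 13, but m = 13 = 13 (second disjunct) — holds.
9) d = 7 > 5, so we need h ≤ 10; h = 10 ≤ 10 — holds.
10) d + h = 17; 17 mod 7 = 3 — holds.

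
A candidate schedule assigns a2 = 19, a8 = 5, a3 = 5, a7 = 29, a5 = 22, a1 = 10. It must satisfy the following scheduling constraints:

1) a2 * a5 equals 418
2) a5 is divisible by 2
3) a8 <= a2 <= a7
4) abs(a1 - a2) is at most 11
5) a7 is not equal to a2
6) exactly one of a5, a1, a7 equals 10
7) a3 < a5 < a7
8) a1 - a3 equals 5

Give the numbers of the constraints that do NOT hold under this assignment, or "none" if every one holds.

None — every constraint holds.

1) a2 * a5 = 19 * 22 = 418  ✔
2) 22 / 2 = 11, so 2 divides 22  ✔
3) values 5 <= 19 <= 29  ✔
4) abs(10 - 19) = 9; 9 ≤ 11  ✔
5) a7 = 29, a2 = 19; distinct  ✔
6) a5=22, a1=10, a7=29; 1 of them equals 10  ✔
7) values 5 < 22 < 29  ✔
8) a1 - a3 = 10 - 5 = 5  ✔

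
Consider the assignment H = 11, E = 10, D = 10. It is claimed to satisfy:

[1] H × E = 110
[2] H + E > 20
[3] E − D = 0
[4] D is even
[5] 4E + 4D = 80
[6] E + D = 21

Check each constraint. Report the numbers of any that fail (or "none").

[1] H × E = 11 × 10 = 110  ✔
[2] H + E = 11 + 10 = 21; 21 > 20  ✔
[3] E − D = 10 − 10 = 0  ✔
[4] D = 10 is even  ✔
[5] 4E + 4D = 4(10) + 4(10) = 80  ✔
[6] E + D = 10 + 10 = 20, not 21  ✘

The assignment fails constraint 6.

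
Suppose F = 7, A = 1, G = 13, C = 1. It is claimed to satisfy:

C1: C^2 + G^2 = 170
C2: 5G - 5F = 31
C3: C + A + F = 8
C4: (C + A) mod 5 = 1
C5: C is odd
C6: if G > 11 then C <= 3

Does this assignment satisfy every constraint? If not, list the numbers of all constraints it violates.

C1: C^2 + G^2 = 1^2 + 13^2 = 1 + 169 = 170  yes
C2: 5G - 5F = 5(13) - 5(7) = 30, not 31  no
C3: C + A + F = 1 + 1 + 7 = 9, not 8  no
C4: C + A = 2; 2 mod 5 = 2, not 1  no
C5: C = 1 is odd  yes
C6: G = 13 > 11, so we need C ≤ 3; C = 1 ≤ 3  yes

Constraints 2, 3, and 4 are violated.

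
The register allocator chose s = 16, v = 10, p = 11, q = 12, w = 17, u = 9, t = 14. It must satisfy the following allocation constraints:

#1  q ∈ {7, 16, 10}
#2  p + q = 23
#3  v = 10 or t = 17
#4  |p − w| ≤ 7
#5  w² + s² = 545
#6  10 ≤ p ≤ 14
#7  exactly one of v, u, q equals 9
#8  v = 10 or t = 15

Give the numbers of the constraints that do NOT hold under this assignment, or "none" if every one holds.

Constraint 1 does not hold.

#1 q = 12 is not in {7, 16, 10}  ✘
#2 p + q = 11 + 12 = 23  ✔
#3 v = 10 = 10 (first disjunct)  ✔
#4 |11 − 17| = 6; 6 ≤ 7  ✔
#5 w² + s² = 17² + 16² = 289 + 256 = 545  ✔
#6 p = 11 lies in [10, 14]  ✔
#7 v=10, u=9, q=12; 1 of them equals 9  ✔
#8 v = 10 = 10 (first disjunct)  ✔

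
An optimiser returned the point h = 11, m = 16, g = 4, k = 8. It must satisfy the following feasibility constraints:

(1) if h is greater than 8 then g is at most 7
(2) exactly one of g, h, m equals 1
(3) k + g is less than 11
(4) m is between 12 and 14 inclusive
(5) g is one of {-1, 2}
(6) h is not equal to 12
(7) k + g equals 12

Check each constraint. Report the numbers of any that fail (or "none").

Violated: 2, 3, 4, and 5.

(1) h = 11 > 8, so we need g ≤ 7; g = 4 ≤ 7  ✓
(2) g=4, h=11, m=16; 0 of them equal 1, not exactly one  ✗
(3) k + g = 8 + 4 = 12; 12 ≥ 11, bound 11 not met  ✗
(4) m = 16 is outside [12, 14]  ✗
(5) g = 4 is not in {-1, 2}  ✗
(6) h = 11, and 11 ≠ 12  ✓
(7) k + g = 8 + 4 = 12  ✓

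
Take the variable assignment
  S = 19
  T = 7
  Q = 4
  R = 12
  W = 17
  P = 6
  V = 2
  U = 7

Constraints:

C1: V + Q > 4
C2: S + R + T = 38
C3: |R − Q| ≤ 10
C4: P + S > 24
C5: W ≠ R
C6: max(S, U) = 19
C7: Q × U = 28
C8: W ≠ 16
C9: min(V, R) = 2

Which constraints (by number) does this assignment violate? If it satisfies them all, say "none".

C1: V + Q = 2 + 4 = 6; 6 > 4 — holds.
C2: S + R + T = 19 + 12 + 7 = 38 — holds.
C3: |12 − 4| = 8; 8 ≤ 10 — holds.
C4: P + S = 6 + 19 = 25; 25 > 24 — holds.
C5: W = 17, R = 12; distinct — holds.
C6: max(19, 7) = 19 — holds.
C7: Q × U = 4 × 7 = 28 — holds.
C8: W = 17, and 17 ≠ 16 — holds.
C9: min(2, 12) = 2 — holds.

All constraints are satisfied.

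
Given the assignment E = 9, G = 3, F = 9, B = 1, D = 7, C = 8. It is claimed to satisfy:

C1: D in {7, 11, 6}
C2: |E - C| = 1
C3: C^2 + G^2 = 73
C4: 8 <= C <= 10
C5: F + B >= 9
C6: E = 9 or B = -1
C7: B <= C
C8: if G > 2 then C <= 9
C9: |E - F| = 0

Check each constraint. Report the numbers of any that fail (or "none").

Yes — all constraints hold.

C1: D = 7 is in {7, 11, 6} — holds.
C2: |9 - 8| = 1 — holds.
C3: C^2 + G^2 = 8^2 + 3^2 = 64 + 9 = 73 — holds.
C4: C = 8 lies in [8, 10] — holds.
C5: F + B = 9 + 1 = 10; 10 ≥ 9 — holds.
C6: E = 9 = 9 (first disjunct) — holds.
C7: B = 1, C = 8; 1 ≤ 8 — holds.
C8: G = 3 > 2, so we need C ≤ 9; C = 8 ≤ 9 — holds.
C9: |9 - 9| = 0 — holds.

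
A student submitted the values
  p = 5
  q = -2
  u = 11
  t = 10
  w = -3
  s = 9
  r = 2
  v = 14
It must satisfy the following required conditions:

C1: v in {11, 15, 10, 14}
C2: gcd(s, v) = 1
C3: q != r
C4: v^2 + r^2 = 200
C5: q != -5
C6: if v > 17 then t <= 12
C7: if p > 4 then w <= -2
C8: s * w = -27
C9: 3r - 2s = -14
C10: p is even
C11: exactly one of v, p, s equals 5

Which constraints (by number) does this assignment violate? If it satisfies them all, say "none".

C1: v = 14 is in {11, 15, 10, 14}  yes
C2: gcd(9, 14) = 1  yes
C3: q = -2, r = 2; distinct  yes
C4: v^2 + r^2 = 14^2 + 2^2 = 196 + 4 = 200  yes
C5: q = -2, and -2 ≠ -5  yes
C6: v = 14, not > 17; antecedent false, conditional vacuously true  yes
C7: p = 5 > 4, so we need w ≤ -2; w = -3 ≤ -2  yes
C8: s * w = 9 * (-3) = -27  yes
C9: 3r - 2s = 3(2) - 2(9) = -12, not -14  no
C10: p = 5 is odd  no
C11: v=14, p=5, s=9; 1 of them equals 5  yes

Constraints 9 and 10 do not hold.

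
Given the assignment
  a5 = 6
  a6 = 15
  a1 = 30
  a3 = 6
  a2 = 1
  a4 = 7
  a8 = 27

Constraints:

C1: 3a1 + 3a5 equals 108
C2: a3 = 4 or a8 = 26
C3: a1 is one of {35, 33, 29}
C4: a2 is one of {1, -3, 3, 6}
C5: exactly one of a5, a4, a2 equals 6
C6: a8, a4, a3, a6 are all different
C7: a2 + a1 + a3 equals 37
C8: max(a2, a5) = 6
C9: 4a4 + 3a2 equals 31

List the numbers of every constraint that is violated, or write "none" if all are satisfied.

No — constraints 2, 3 are not satisfied.

C1: 3a1 + 3a5 = 3(30) + 3(6) = 108  yes
C2: a3 = 6 ≠ 4 and a8 = 27 ≠ 26; both disjuncts false  no
C3: a1 = 30 is not in {35, 33, 29}  no
C4: a2 = 1 is in {1, -3, 3, 6}  yes
C5: a5=6, a4=7, a2=1; 1 of them equals 6  yes
C6: values 27, 7, 6, 15 are pairwise distinct  yes
C7: a2 + a1 + a3 = 1 + 30 + 6 = 37  yes
C8: max(1, 6) = 6  yes
C9: 4a4 + 3a2 = 4(7) + 3(1) = 31  yes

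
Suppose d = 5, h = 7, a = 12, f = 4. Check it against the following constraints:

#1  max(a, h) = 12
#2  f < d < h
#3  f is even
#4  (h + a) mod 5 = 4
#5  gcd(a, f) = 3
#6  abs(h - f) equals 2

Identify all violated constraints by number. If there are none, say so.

No — constraints 5 and 6 are not satisfied.

#1 max(12, 7) = 12  yes
#2 values 4 < 5 < 7  yes
#3 f = 4 is even  yes
#4 h + a = 19; 19 mod 5 = 4  yes
#5 gcd(12, 4) = 4, not 3  no
#6 abs(7 - 4) = 3, not 2  no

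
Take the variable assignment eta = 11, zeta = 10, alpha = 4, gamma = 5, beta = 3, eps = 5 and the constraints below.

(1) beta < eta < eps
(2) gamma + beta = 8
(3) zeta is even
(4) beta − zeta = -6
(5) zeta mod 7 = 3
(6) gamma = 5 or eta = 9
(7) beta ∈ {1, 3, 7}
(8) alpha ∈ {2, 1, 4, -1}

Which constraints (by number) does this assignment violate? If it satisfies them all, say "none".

(1) values 3, 11, 5; eta = 11 is not < eps = 5 — fails.
(2) gamma + beta = 5 + 3 = 8 — holds.
(3) zeta = 10 is even — holds.
(4) beta − zeta = 3 − 10 = -7, not -6 — fails.
(5) 10 mod 7 = 3 — holds.
(6) gamma = 5 = 5 (first disjunct) — holds.
(7) beta = 3 is in {1, 3, 7} — holds.
(8) alpha = 4 is in {2, 1, 4, -1} — holds.

The assignment fails constraints 1, 4.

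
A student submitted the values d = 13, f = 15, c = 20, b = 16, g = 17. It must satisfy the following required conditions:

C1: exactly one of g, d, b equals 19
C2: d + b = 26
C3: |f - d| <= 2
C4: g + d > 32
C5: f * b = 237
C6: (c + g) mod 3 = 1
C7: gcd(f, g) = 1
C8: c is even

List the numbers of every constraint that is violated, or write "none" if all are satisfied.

C1: g=17, d=13, b=16; 0 of them equal 19, not exactly one — violated.
C2: d + b = 13 + 16 = 29, not 26 — violated.
C3: |15 - 13| = 2; 2 ≤ 2 — satisfied.
C4: g + d = 17 + 13 = 30; 30 ≤ 32, bound 32 not met — violated.
C5: f * b = 15 * 16 = 240, not 237 — violated.
C6: c + g = 37; 37 mod 3 = 1 — satisfied.
C7: gcd(15, 17) = 1 — satisfied.
C8: c = 20 is even — satisfied.

Violated: 1, 2, 4, and 5.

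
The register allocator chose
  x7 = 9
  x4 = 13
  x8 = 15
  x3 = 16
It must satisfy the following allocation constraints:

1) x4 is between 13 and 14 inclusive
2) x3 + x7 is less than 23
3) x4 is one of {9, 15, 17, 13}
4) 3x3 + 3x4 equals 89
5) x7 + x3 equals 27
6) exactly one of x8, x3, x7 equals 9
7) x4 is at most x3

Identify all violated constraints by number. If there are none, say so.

Constraints 2, 4, and 5 are violated.

1) x4 = 13 lies in [13, 14]  holds
2) x3 + x7 = 16 + 9 = 25; 25 ≥ 23, bound 23 not met  fails
3) x4 = 13 is in {9, 15, 17, 13}  holds
4) 3x3 + 3x4 = 3(16) + 3(13) = 87, not 89  fails
5) x7 + x3 = 9 + 16 = 25, not 27  fails
6) x8=15, x3=16, x7=9; 1 of them equals 9  holds
7) x4 = 13, x3 = 16; 13 ≤ 16  holds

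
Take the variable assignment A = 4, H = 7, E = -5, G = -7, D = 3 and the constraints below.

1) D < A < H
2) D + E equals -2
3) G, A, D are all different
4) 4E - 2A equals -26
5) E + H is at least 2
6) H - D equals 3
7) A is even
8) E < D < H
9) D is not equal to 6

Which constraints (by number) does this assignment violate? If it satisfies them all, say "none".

No — constraints 4, 6 are not satisfied.

1) values 3 < 4 < 7  holds
2) D + E = 3 + (-5) = -2  holds
3) values -7, 4, 3 are pairwise distinct  holds
4) 4E - 2A = 4(-5) - 2(4) = -28, not -26  fails
5) E + H = -5 + 7 = 2; 2 ≥ 2  holds
6) H - D = 7 - 3 = 4, not 3  fails
7) A = 4 is even  holds
8) values -5 < 3 < 7  holds
9) D = 3, and 3 ≠ 6  holds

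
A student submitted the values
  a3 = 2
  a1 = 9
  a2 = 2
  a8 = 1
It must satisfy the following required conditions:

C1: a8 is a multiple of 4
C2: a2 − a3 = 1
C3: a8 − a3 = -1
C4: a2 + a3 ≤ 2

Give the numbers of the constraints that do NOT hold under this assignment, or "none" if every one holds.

No — constraints 1, 2, 4 are not satisfied.

C1: 1 = 4×0 + 1, so 4 does not divide 1 — fails.
C2: a2 − a3 = 2 − 2 = 0, not 1 — fails.
C3: a8 − a3 = 1 − 2 = -1 — holds.
C4: a2 + a3 = 2 + 2 = 4; 4 > 2, bound 2 not met — fails.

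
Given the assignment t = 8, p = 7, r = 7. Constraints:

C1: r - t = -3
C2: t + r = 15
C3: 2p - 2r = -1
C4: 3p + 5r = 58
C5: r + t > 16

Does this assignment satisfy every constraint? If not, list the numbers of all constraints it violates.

Constraints 1, 3, 4, 5 do not hold.

C1: r - t = 7 - 8 = -1, not -3 — violated.
C2: t + r = 8 + 7 = 15 — OK.
C3: 2p - 2r = 2(7) - 2(7) = 0, not -1 — violated.
C4: 3p + 5r = 3(7) + 5(7) = 56, not 58 — violated.
C5: r + t = 7 + 8 = 15; 15 ≤ 16, bound 16 not met — violated.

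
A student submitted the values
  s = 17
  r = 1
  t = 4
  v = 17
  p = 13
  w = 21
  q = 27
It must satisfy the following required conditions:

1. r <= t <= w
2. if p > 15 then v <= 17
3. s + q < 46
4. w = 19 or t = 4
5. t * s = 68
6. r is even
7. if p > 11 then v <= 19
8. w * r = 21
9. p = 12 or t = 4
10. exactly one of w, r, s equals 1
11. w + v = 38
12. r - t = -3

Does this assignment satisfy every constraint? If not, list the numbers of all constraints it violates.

1. values 1 <= 4 <= 21 — satisfied.
2. p = 13, not > 15; antecedent false, conditional vacuously true — satisfied.
3. s + q = 17 + 27 = 44; 44 < 46 — satisfied.
4. w = 21 ≠ 19, but t = 4 = 4 (second disjunct) — satisfied.
5. t * s = 4 * 17 = 68 — satisfied.
6. r = 1 is odd — violated.
7. p = 13 > 11, so we need v ≤ 19; v = 17 ≤ 19 — satisfied.
8. w * r = 21 * 1 = 21 — satisfied.
9. p = 13 ≠ 12, but t = 4 = 4 (second disjunct) — satisfied.
10. w=21, r=1, s=17; 1 of them equals 1 — satisfied.
11. w + v = 21 + 17 = 38 — satisfied.
12. r - t = 1 - 4 = -3 — satisfied.

No — constraint 6 is not satisfied.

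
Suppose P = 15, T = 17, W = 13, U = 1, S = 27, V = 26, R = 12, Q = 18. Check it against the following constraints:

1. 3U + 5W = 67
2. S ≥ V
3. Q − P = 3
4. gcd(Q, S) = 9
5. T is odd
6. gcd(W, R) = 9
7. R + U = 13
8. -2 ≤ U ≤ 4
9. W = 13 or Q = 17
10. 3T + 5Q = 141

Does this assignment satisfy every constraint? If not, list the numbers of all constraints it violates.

No — constraints 1 and 6 are not satisfied.

1. 3U + 5W = 3(1) + 5(13) = 68, not 67  false
2. S = 27, V = 26; 27 ≥ 26  true
3. Q − P = 18 − 15 = 3  true
4. gcd(18, 27) = 9  true
5. T = 17 is odd  true
6. gcd(13, 12) = 1, not 9  false
7. R + U = 12 + 1 = 13  true
8. U = 1 lies in [-2, 4]  true
9. W = 13 = 13 (first disjunct)  true
10. 3T + 5Q = 3(17) + 5(18) = 141  true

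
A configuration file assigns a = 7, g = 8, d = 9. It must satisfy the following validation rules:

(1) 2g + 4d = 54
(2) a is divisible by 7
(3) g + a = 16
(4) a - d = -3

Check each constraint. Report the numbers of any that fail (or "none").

(1) 2g + 4d = 2(8) + 4(9) = 52, not 54 — violated.
(2) 7 / 7 = 1, so 7 divides 7 — OK.
(3) g + a = 8 + 7 = 15, not 16 — violated.
(4) a - d = 7 - 9 = -2, not -3 — violated.

Constraints 1, 3, 4 do not hold.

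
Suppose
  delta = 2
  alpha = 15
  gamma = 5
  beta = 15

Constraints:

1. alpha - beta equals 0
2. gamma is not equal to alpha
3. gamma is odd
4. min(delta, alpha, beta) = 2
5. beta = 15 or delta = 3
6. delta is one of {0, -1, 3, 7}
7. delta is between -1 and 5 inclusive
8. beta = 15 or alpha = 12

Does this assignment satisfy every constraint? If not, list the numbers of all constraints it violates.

Violated: 6.

1. alpha - beta = 15 - 15 = 0 — OK.
2. gamma = 5, alpha = 15; distinct — OK.
3. gamma = 5 is odd — OK.
4. min(2, 15, 15) = 2 — OK.
5. beta = 15 = 15 (first disjunct) — OK.
6. delta = 2 is not in {0, -1, 3, 7} — violated.
7. delta = 2 lies in [-1, 5] — OK.
8. beta = 15 = 15 (first disjunct) — OK.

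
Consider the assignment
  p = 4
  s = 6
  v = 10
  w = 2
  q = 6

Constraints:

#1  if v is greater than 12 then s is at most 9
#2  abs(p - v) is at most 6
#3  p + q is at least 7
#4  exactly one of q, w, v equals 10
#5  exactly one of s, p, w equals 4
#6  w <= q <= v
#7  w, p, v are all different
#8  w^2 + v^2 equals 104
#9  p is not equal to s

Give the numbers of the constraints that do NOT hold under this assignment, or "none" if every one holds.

#1 v = 10, not > 12; antecedent false, conditional vacuously true — holds.
#2 abs(4 - 10) = 6; 6 ≤ 6 — holds.
#3 p + q = 4 + 6 = 10; 10 ≥ 7 — holds.
#4 q=6, w=2, v=10; 1 of them equals 10 — holds.
#5 s=6, p=4, w=2; 1 of them equals 4 — holds.
#6 values 2 <= 6 <= 10 — holds.
#7 values 2, 4, 10 are pairwise distinct — holds.
#8 w^2 + v^2 = 2^2 + 10^2 = 4 + 100 = 104 — holds.
#9 p = 4, s = 6; distinct — holds.

Yes — all constraints hold.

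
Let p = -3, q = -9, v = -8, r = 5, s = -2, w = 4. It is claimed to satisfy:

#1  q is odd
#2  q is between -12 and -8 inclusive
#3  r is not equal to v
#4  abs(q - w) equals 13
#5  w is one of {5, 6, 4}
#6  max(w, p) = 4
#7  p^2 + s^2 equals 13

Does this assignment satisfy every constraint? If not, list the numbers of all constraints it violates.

Yes — all constraints hold.

#1 q = -9 is odd — OK.
#2 q = -9 lies in [-12, -8] — OK.
#3 r = 5, v = -8; distinct — OK.
#4 abs(-9 - 4) = 13 — OK.
#5 w = 4 is in {5, 6, 4} — OK.
#6 max(4, -3) = 4 — OK.
#7 p^2 + s^2 = (-3)^2 + (-2)^2 = 9 + 4 = 13 — OK.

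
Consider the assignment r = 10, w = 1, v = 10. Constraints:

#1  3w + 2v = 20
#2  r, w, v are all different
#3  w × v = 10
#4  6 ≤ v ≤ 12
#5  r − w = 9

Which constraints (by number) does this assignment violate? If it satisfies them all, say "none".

Constraints 1 and 2 are violated.

#1 3w + 2v = 3(1) + 2(10) = 23, not 20  ✗
#2 r = v = 10, not all different  ✗
#3 w × v = 1 × 10 = 10  ✓
#4 v = 10 lies in [6, 12]  ✓
#5 r − w = 10 − 1 = 9  ✓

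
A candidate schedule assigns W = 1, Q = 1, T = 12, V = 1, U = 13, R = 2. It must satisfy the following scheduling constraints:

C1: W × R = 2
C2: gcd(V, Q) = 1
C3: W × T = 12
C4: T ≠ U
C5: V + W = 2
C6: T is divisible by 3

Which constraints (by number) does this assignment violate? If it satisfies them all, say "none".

All constraints are satisfied.

C1: W × R = 1 × 2 = 2 — holds.
C2: gcd(1, 1) = 1 — holds.
C3: W × T = 1 × 12 = 12 — holds.
C4: T = 12, U = 13; distinct — holds.
C5: V + W = 1 + 1 = 2 — holds.
C6: 12 / 3 = 4, so 3 divides 12 — holds.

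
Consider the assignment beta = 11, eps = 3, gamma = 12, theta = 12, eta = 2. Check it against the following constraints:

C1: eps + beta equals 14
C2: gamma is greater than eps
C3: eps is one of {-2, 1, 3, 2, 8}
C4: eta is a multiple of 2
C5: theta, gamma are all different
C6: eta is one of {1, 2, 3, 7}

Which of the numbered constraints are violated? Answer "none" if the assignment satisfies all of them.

Violated: 5.

C1: eps + beta = 3 + 11 = 14 — holds.
C2: gamma = 12, eps = 3; 12 > 3 — holds.
C3: eps = 3 is in {-2, 1, 3, 2, 8} — holds.
C4: 2 / 2 = 1, so 2 divides 2 — holds.
C5: theta = gamma = 12, not all different — fails.
C6: eta = 2 is in {1, 2, 3, 7} — holds.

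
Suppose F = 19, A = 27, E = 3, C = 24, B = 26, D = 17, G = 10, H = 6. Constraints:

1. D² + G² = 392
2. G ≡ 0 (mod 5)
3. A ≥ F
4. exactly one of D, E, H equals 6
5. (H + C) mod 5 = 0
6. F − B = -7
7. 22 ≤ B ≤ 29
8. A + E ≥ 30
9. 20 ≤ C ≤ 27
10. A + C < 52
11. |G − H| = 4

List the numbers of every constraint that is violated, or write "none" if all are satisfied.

1. D² + G² = 17² + 10² = 289 + 100 = 389, not 392  fails
2. 10 mod 5 = 0  holds
3. A = 27, F = 19; 27 ≥ 19  holds
4. D=17, E=3, H=6; 1 of them equals 6  holds
5. H + C = 30; 30 mod 5 = 0  holds
6. F − B = 19 − 26 = -7  holds
7. B = 26 lies in [22, 29]  holds
8. A + E = 27 + 3 = 30; 30 ≥ 30  holds
9. C = 24 lies in [20, 27]  holds
10. A + C = 27 + 24 = 51; 51 < 52  holds
11. |10 − 6| = 4  holds

Constraint 1 is violated.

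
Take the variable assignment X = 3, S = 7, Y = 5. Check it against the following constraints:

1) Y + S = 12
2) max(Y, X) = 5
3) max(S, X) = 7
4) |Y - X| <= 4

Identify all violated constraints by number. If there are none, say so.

No violations.

1) Y + S = 5 + 7 = 12 — holds.
2) max(5, 3) = 5 — holds.
3) max(7, 3) = 7 — holds.
4) |5 - 3| = 2; 2 ≤ 4 — holds.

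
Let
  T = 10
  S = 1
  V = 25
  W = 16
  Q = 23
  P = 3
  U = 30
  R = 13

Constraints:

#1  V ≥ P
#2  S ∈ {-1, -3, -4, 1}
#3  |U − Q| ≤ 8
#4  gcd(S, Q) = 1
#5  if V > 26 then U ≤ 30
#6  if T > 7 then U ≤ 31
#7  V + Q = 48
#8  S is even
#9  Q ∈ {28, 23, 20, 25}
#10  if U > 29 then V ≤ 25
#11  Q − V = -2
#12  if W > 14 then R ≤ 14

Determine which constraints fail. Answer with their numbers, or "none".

The assignment fails constraint 8.

#1 V = 25, P = 3; 25 ≥ 3 — satisfied.
#2 S = 1 is in {-1, -3, -4, 1} — satisfied.
#3 |30 − 23| = 7; 7 ≤ 8 — satisfied.
#4 gcd(1, 23) = 1 — satisfied.
#5 V = 25, not > 26; antecedent false, conditional vacuously true — satisfied.
#6 T = 10 > 7, so we need U ≤ 31; U = 30 ≤ 31 — satisfied.
#7 V + Q = 25 + 23 = 48 — satisfied.
#8 S = 1 is odd — violated.
#9 Q = 23 is in {28, 23, 20, 25} — satisfied.
#10 U = 30 > 29, so we need V ≤ 25; V = 25 ≤ 25 — satisfied.
#11 Q − V = 23 − 25 = -2 — satisfied.
#12 W = 16 > 14, so we need R ≤ 14; R = 13 ≤ 14 — satisfied.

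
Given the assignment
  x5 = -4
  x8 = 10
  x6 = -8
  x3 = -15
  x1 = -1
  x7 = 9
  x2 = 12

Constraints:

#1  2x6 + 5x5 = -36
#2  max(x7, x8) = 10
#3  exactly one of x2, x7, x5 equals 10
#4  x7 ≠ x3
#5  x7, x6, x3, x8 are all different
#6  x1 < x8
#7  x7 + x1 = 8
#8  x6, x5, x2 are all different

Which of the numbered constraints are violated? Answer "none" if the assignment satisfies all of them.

The assignment fails constraint 3.

#1 2x6 + 5x5 = 2(-8) + 5(-4) = -36 — holds.
#2 max(9, 10) = 10 — holds.
#3 x2=12, x7=9, x5=-4; 0 of them equal 10, not exactly one — fails.
#4 x7 = 9, x3 = -15; distinct — holds.
#5 values 9, -8, -15, 10 are pairwise distinct — holds.
#6 x1 = -1, x8 = 10; -1 < 10 — holds.
#7 x7 + x1 = 9 + (-1) = 8 — holds.
#8 values -8, -4, 12 are pairwise distinct — holds.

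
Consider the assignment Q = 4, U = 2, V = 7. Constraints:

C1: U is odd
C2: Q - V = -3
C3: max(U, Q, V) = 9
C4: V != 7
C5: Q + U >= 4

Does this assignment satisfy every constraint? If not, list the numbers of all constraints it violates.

C1: U = 2 is even  ✘
C2: Q - V = 4 - 7 = -3  ✔
C3: max(2, 4, 7) = 7, not 9  ✘
C4: V = 7, but 7 is required to differ  ✘
C5: Q + U = 4 + 2 = 6; 6 ≥ 4  ✔

Violated: 1, 3, and 4.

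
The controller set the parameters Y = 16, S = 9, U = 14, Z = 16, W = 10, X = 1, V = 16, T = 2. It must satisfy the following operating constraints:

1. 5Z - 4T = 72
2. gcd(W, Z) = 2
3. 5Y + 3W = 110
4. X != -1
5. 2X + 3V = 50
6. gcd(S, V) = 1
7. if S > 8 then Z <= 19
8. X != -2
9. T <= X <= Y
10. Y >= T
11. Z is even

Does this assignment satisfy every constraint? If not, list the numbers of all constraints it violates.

Constraint 9 does not hold.

1. 5Z - 4T = 5(16) - 4(2) = 72 — OK.
2. gcd(10, 16) = 2 — OK.
3. 5Y + 3W = 5(16) + 3(10) = 110 — OK.
4. X = 1, and 1 ≠ -1 — OK.
5. 2X + 3V = 2(1) + 3(16) = 50 — OK.
6. gcd(9, 16) = 1 — OK.
7. S = 9 > 8, so we need Z ≤ 19; Z = 16 ≤ 19 — OK.
8. X = 1, and 1 ≠ -2 — OK.
9. values 2, 1, 16; T = 2 is not <= X = 1 — violated.
10. Y = 16, T = 2; 16 ≥ 2 — OK.
11. Z = 16 is even — OK.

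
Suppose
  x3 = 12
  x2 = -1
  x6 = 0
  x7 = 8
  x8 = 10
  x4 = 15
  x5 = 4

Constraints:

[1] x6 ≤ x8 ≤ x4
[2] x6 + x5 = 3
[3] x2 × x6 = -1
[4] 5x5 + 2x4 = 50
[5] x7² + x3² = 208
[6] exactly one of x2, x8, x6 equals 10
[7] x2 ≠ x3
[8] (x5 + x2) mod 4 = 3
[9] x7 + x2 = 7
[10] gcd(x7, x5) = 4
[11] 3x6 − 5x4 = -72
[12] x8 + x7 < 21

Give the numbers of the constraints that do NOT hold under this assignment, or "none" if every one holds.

The assignment fails constraints 2, 3, and 11.

[1] values 0 ≤ 10 ≤ 15 — holds.
[2] x6 + x5 = 0 + 4 = 4, not 3 — fails.
[3] x2 × x6 = -1 × 0 = 0, not -1 — fails.
[4] 5x5 + 2x4 = 5(4) + 2(15) = 50 — holds.
[5] x7² + x3² = 8² + 12² = 64 + 144 = 208 — holds.
[6] x2=-1, x8=10, x6=0; 1 of them equals 10 — holds.
[7] x2 = -1, x3 = 12; distinct — holds.
[8] x5 + x2 = 3; 3 mod 4 = 3 — holds.
[9] x7 + x2 = 8 + (-1) = 7 — holds.
[10] gcd(8, 4) = 4 — holds.
[11] 3x6 − 5x4 = 3(0) − 5(15) = -75, not -72 — fails.
[12] x8 + x7 = 10 + 8 = 18; 18 < 21 — holds.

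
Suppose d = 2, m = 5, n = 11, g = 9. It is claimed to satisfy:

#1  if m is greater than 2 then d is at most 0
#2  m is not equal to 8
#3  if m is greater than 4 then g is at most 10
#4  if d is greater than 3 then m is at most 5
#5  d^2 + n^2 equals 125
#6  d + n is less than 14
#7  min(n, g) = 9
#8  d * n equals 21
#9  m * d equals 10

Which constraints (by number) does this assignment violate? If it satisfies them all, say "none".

Violated: 1 and 8.

#1 m = 5 > 2, so we need d ≤ 0; but d = 2 > 0 — violated.
#2 m = 5, and 5 ≠ 8 — satisfied.
#3 m = 5 > 4, so we need g ≤ 10; g = 9 ≤ 10 — satisfied.
#4 d = 2, not > 3; antecedent false, conditional vacuously true — satisfied.
#5 d^2 + n^2 = 2^2 + 11^2 = 4 + 121 = 125 — satisfied.
#6 d + n = 2 + 11 = 13; 13 < 14 — satisfied.
#7 min(11, 9) = 9 — satisfied.
#8 d * n = 2 * 11 = 22, not 21 — violated.
#9 m * d = 5 * 2 = 10 — satisfied.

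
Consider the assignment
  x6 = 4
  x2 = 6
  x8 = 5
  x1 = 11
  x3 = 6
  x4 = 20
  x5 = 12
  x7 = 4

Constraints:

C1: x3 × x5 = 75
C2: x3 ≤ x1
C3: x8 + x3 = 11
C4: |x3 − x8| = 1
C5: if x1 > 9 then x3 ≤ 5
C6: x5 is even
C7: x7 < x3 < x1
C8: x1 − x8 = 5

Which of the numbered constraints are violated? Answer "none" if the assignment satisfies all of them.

C1: x3 × x5 = 6 × 12 = 72, not 75 — violated.
C2: x3 = 6, x1 = 11; 6 ≤ 11 — OK.
C3: x8 + x3 = 5 + 6 = 11 — OK.
C4: |6 − 5| = 1 — OK.
C5: x1 = 11 > 9, so we need x3 ≤ 5; but x3 = 6 > 5 — violated.
C6: x5 = 12 is even — OK.
C7: values 4 < 6 < 11 — OK.
C8: x1 − x8 = 11 − 5 = 6, not 5 — violated.

Constraints 1, 5, 8 are violated.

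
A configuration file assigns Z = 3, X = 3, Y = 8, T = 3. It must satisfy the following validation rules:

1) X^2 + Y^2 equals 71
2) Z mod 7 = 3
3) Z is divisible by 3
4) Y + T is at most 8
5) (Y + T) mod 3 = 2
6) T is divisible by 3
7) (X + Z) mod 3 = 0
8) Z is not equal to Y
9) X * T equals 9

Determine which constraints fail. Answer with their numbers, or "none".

No — constraints 1, 4 are not satisfied.

1) X^2 + Y^2 = 3^2 + 8^2 = 9 + 64 = 73, not 71 — violated.
2) 3 mod 7 = 3 — OK.
3) 3 / 3 = 1, so 3 divides 3 — OK.
4) Y + T = 8 + 3 = 11; 11 > 8, bound 8 not met — violated.
5) Y + T = 11; 11 mod 3 = 2 — OK.
6) 3 / 3 = 1, so 3 divides 3 — OK.
7) X + Z = 6; 6 mod 3 = 0 — OK.
8) Z = 3, Y = 8; distinct — OK.
9) X * T = 3 * 3 = 9 — OK.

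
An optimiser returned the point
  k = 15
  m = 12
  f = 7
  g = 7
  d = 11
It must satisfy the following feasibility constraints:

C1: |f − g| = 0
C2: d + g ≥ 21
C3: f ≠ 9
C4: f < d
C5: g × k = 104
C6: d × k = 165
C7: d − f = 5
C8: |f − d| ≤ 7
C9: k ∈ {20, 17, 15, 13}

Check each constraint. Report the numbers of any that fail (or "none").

C1: |7 − 7| = 0  ✔
C2: d + g = 11 + 7 = 18; 18 < 21, bound 21 not met  ✘
C3: f = 7, and 7 ≠ 9  ✔
C4: f = 7, d = 11; 7 < 11  ✔
C5: g × k = 7 × 15 = 105, not 104  ✘
C6: d × k = 11 × 15 = 165  ✔
C7: d − f = 11 − 7 = 4, not 5  ✘
C8: |7 − 11| = 4; 4 ≤ 7  ✔
C9: k = 15 is in {20, 17, 15, 13}  ✔

The assignment fails constraints 2, 5, 7.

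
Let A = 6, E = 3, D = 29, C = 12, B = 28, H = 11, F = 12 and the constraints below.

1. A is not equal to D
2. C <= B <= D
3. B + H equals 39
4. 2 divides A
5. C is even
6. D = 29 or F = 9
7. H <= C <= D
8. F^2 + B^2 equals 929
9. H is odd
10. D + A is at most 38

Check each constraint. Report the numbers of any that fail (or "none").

Constraint 8 does not hold.

1. A = 6, D = 29; distinct — holds.
2. values 12 <= 28 <= 29 — holds.
3. B + H = 28 + 11 = 39 — holds.
4. 6 / 2 = 3, so 2 divides 6 — holds.
5. C = 12 is even — holds.
6. D = 29 = 29 (first disjunct) — holds.
7. values 11 <= 12 <= 29 — holds.
8. F^2 + B^2 = 12^2 + 28^2 = 144 + 784 = 928, not 929 — does not hold.
9. H = 11 is odd — holds.
10. D + A = 29 + 6 = 35; 35 ≤ 38 — holds.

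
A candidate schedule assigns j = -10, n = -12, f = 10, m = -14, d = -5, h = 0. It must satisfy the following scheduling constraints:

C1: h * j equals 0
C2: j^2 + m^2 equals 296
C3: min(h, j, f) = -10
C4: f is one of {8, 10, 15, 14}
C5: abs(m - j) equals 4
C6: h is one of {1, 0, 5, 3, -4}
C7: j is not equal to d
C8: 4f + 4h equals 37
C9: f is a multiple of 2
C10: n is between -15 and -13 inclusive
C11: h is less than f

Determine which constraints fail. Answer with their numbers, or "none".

The assignment fails constraints 8 and 10.

C1: h * j = 0 * (-10) = 0 — holds.
C2: j^2 + m^2 = (-10)^2 + (-14)^2 = 100 + 196 = 296 — holds.
C3: min(0, -10, 10) = -10 — holds.
C4: f = 10 is in {8, 10, 15, 14} — holds.
C5: abs(-14 - (-10)) = 4 — holds.
C6: h = 0 is in {1, 0, 5, 3, -4} — holds.
C7: j = -10, d = -5; distinct — holds.
C8: 4f + 4h = 4(10) + 4(0) = 40, not 37 — does not hold.
C9: 10 / 2 = 5, so 2 divides 10 — holds.
C10: n = -12 is outside [-15, -13] — does not hold.
C11: h = 0, f = 10; 0 < 10 — holds.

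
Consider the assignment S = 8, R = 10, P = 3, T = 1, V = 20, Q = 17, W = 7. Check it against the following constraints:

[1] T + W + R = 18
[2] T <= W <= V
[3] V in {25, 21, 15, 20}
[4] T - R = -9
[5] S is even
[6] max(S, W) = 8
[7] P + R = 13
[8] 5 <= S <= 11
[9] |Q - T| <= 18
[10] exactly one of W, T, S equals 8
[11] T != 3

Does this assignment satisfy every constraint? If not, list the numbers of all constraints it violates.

No violations.

[1] T + W + R = 1 + 7 + 10 = 18  yes
[2] values 1 <= 7 <= 20  yes
[3] V = 20 is in {25, 21, 15, 20}  yes
[4] T - R = 1 - 10 = -9  yes
[5] S = 8 is even  yes
[6] max(8, 7) = 8  yes
[7] P + R = 3 + 10 = 13  yes
[8] S = 8 lies in [5, 11]  yes
[9] |17 - 1| = 16; 16 ≤ 18  yes
[10] W=7, T=1, S=8; 1 of them equals 8  yes
[11] T = 1, and 1 ≠ 3  yes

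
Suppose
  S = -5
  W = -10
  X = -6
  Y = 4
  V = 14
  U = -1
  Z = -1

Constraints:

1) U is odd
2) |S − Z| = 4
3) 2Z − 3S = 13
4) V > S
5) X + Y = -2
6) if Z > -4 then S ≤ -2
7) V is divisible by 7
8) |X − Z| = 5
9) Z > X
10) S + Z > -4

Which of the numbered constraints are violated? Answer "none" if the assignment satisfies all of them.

No — constraint 10 is not satisfied.

1) U = -1 is odd  ✓
2) |-5 − (-1)| = 4  ✓
3) 2Z − 3S = 2(-1) − 3(-5) = 13  ✓
4) V = 14, S = -5; 14 > -5  ✓
5) X + Y = -6 + 4 = -2  ✓
6) Z = -1 > -4, so we need S ≤ -2; S = -5 ≤ -2  ✓
7) 14 / 7 = 2, so 7 divides 14  ✓
8) |-6 − (-1)| = 5  ✓
9) Z = -1, X = -6; -1 > -6  ✓
10) S + Z = -5 + (-1) = -6; -6 ≤ -4, bound -4 not met  ✗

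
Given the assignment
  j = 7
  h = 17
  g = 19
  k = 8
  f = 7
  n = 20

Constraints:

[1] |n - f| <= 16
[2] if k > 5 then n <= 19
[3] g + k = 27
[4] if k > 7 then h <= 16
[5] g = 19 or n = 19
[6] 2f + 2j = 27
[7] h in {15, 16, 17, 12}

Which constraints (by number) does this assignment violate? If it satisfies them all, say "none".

No — constraints 2, 4, and 6 are not satisfied.

[1] |20 - 7| = 13; 13 ≤ 16  ✓
[2] k = 8 > 5, so we need n ≤ 19; but n = 20 > 19  ✗
[3] g + k = 19 + 8 = 27  ✓
[4] k = 8 > 7, so we need h ≤ 16; but h = 17 > 16  ✗
[5] g = 19 = 19 (first disjunct)  ✓
[6] 2f + 2j = 2(7) + 2(7) = 28, not 27  ✗
[7] h = 17 is in {15, 16, 17, 12}  ✓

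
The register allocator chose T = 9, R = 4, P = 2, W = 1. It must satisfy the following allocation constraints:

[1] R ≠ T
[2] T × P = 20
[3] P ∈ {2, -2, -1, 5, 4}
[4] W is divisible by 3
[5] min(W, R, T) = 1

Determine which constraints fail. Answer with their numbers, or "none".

Constraints 2 and 4 do not hold.

[1] R = 4, T = 9; distinct  OK
[2] T × P = 9 × 2 = 18, not 20  FAIL
[3] P = 2 is in {2, -2, -1, 5, 4}  OK
[4] 1 = 3×0 + 1, so 3 does not divide 1  FAIL
[5] min(1, 4, 9) = 1  OK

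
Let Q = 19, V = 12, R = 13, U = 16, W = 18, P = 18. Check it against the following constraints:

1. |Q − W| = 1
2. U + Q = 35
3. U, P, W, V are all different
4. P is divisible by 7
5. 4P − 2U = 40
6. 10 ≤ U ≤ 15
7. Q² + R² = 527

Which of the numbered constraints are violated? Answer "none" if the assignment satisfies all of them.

Constraints 3, 4, 6, 7 are violated.

1. |19 − 18| = 1 — holds.
2. U + Q = 16 + 19 = 35 — holds.
3. P = W = 18, not all different — does not hold.
4. 18 = 7×2 + 4, so 7 does not divide 18 — does not hold.
5. 4P − 2U = 4(18) − 2(16) = 40 — holds.
6. U = 16 is outside [10, 15] — does not hold.
7. Q² + R² = 19² + 13² = 361 + 169 = 530, not 527 — does not hold.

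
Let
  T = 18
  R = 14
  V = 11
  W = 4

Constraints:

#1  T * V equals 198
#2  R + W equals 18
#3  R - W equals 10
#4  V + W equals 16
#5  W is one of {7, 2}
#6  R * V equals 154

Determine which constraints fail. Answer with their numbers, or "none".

Constraints 4, 5 are violated.

#1 T * V = 18 * 11 = 198  holds
#2 R + W = 14 + 4 = 18  holds
#3 R - W = 14 - 4 = 10  holds
#4 V + W = 11 + 4 = 15, not 16  fails
#5 W = 4 is not in {7, 2}  fails
#6 R * V = 14 * 11 = 154  holds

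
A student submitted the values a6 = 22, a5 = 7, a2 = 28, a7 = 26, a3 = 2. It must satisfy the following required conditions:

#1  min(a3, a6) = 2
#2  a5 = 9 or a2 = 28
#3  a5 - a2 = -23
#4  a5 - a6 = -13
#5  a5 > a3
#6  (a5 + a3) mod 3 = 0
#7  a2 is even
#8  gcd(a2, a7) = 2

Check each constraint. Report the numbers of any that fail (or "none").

#1 min(2, 22) = 2  yes
#2 a5 = 7 ≠ 9, but a2 = 28 = 28 (second disjunct)  yes
#3 a5 - a2 = 7 - 28 = -21, not -23  no
#4 a5 - a6 = 7 - 22 = -15, not -13  no
#5 a5 = 7, a3 = 2; 7 > 2  yes
#6 a5 + a3 = 9; 9 mod 3 = 0  yes
#7 a2 = 28 is even  yes
#8 gcd(28, 26) = 2  yes

Constraints 3 and 4 are violated.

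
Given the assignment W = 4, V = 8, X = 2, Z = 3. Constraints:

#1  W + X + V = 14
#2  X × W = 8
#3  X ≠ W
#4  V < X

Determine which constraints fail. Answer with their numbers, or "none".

The assignment fails constraint 4.

#1 W + X + V = 4 + 2 + 8 = 14  true
#2 X × W = 2 × 4 = 8  true
#3 X = 2, W = 4; distinct  true
#4 V = 8, X = 2; 8 ≥ 2 (want <)  false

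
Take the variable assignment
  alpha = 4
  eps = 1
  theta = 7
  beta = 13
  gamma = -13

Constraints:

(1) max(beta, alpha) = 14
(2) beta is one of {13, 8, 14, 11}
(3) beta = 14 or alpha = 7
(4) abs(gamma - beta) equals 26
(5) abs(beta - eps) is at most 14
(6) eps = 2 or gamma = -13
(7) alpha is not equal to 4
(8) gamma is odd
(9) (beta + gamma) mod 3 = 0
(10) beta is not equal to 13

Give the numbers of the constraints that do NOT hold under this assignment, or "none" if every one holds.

Constraints 1, 3, 7, and 10 are violated.

(1) max(13, 4) = 13, not 14 — fails.
(2) beta = 13 is in {13, 8, 14, 11} — holds.
(3) beta = 13 ≠ 14 and alpha = 4 ≠ 7; both disjuncts false — fails.
(4) abs(-13 - 13) = 26 — holds.
(5) abs(13 - 1) = 12; 12 ≤ 14 — holds.
(6) eps = 1 ≠ 2, but gamma = -13 = -13 (second disjunct) — holds.
(7) alpha = 4, but 4 is required to differ — fails.
(8) gamma = -13 is odd — holds.
(9) beta + gamma = 0; 0 mod 3 = 0 — holds.
(10) beta = 13, but 13 is required to differ — fails.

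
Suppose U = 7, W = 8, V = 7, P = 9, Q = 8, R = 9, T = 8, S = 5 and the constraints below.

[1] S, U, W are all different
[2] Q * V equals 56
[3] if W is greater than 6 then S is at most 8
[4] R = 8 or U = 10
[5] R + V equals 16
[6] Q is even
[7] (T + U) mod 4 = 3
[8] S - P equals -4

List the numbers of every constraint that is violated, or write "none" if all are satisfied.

[1] values 5, 7, 8 are pairwise distinct  ✔
[2] Q * V = 8 * 7 = 56  ✔
[3] W = 8 > 6, so we need S ≤ 8; S = 5 ≤ 8  ✔
[4] R = 9 ≠ 8 and U = 7 ≠ 10; both disjuncts false  ✘
[5] R + V = 9 + 7 = 16  ✔
[6] Q = 8 is even  ✔
[7] T + U = 15; 15 mod 4 = 3  ✔
[8] S - P = 5 - 9 = -4  ✔

Violated: 4.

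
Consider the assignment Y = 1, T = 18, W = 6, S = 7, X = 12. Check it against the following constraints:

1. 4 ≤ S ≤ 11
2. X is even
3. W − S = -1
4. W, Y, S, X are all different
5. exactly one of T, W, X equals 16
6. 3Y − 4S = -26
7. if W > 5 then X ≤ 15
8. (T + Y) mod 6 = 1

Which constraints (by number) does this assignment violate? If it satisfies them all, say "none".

1. S = 7 lies in [4, 11] — OK.
2. X = 12 is even — OK.
3. W − S = 6 − 7 = -1 — OK.
4. values 6, 1, 7, 12 are pairwise distinct — OK.
5. T=18, W=6, X=12; 0 of them equal 16, not exactly one — violated.
6. 3Y − 4S = 3(1) − 4(7) = -25, not -26 — violated.
7. W = 6 > 5, so we need X ≤ 15; X = 12 ≤ 15 — OK.
8. T + Y = 19; 19 mod 6 = 1 — OK.

Violated: 5 and 6.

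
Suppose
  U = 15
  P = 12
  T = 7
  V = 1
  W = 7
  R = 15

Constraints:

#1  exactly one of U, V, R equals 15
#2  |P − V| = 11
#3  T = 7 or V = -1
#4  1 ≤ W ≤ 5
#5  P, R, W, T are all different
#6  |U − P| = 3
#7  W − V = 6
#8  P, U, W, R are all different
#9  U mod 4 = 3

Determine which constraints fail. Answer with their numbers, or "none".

No — constraints 1, 4, 5, and 8 are not satisfied.

#1 U=15, V=1, R=15; 2 of them equal 15, not exactly one — does not hold.
#2 |12 − 1| = 11 — holds.
#3 T = 7 = 7 (first disjunct) — holds.
#4 W = 7 is outside [1, 5] — does not hold.
#5 W = T = 7, not all different — does not hold.
#6 |15 − 12| = 3 — holds.
#7 W − V = 7 − 1 = 6 — holds.
#8 U = R = 15, not all different — does not hold.
#9 15 mod 4 = 3 — holds.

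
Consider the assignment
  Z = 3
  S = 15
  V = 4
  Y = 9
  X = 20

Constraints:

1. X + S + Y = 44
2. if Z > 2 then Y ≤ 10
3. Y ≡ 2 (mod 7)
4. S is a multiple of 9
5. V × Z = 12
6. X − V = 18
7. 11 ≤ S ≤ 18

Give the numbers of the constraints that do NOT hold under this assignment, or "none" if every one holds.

1. X + S + Y = 20 + 15 + 9 = 44 — OK.
2. Z = 3 > 2, so we need Y ≤ 10; Y = 9 ≤ 10 — OK.
3. 9 mod 7 = 2 — OK.
4. 15 = 9×1 + 6, so 9 does not divide 15 — violated.
5. V × Z = 4 × 3 = 12 — OK.
6. X − V = 20 − 4 = 16, not 18 — violated.
7. S = 15 lies in [11, 18] — OK.

Constraints 4 and 6 do not hold.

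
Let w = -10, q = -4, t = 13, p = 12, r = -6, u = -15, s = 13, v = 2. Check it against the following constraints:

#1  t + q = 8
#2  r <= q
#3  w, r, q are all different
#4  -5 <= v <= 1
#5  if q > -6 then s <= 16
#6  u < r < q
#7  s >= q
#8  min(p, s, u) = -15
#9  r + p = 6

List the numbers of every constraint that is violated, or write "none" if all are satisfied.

#1 t + q = 13 + (-4) = 9, not 8 — violated.
#2 r = -6, q = -4; -6 ≤ -4 — satisfied.
#3 values -10, -6, -4 are pairwise distinct — satisfied.
#4 v = 2 is outside [-5, 1] — violated.
#5 q = -4 > -6, so we need s ≤ 16; s = 13 ≤ 16 — satisfied.
#6 values -15 < -6 < -4 — satisfied.
#7 s = 13, q = -4; 13 ≥ -4 — satisfied.
#8 min(12, 13, -15) = -15 — satisfied.
#9 r + p = -6 + 12 = 6 — satisfied.

The assignment fails constraints 1, 4.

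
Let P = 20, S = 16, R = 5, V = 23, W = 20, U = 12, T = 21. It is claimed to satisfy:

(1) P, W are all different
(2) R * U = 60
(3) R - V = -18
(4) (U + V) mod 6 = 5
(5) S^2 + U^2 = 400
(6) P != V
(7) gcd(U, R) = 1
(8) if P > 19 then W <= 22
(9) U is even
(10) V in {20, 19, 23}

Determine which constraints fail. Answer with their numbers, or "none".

(1) P = W = 20, not all different — violated.
(2) R * U = 5 * 12 = 60 — OK.
(3) R - V = 5 - 23 = -18 — OK.
(4) U + V = 35; 35 mod 6 = 5 — OK.
(5) S^2 + U^2 = 16^2 + 12^2 = 256 + 144 = 400 — OK.
(6) P = 20, V = 23; distinct — OK.
(7) gcd(12, 5) = 1 — OK.
(8) P = 20 > 19, so we need W ≤ 22; W = 20 ≤ 22 — OK.
(9) U = 12 is even — OK.
(10) V = 23 is in {20, 19, 23} — OK.

Constraint 1 is violated.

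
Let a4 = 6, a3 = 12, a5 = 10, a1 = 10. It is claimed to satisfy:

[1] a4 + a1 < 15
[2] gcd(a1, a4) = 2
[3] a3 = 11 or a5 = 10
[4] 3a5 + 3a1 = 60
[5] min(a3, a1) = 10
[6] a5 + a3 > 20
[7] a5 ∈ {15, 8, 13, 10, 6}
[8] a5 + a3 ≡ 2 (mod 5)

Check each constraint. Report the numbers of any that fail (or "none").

[1] a4 + a1 = 6 + 10 = 16; 16 ≥ 15, bound 15 not met — violated.
[2] gcd(10, 6) = 2 — OK.
[3] a3 = 12 ≠ 11, but a5 = 10 = 10 (second disjunct) — OK.
[4] 3a5 + 3a1 = 3(10) + 3(10) = 60 — OK.
[5] min(12, 10) = 10 — OK.
[6] a5 + a3 = 10 + 12 = 22; 22 > 20 — OK.
[7] a5 = 10 is in {15, 8, 13, 10, 6} — OK.
[8] a5 + a3 = 22; 22 mod 5 = 2 — OK.

Constraint 1 does not hold.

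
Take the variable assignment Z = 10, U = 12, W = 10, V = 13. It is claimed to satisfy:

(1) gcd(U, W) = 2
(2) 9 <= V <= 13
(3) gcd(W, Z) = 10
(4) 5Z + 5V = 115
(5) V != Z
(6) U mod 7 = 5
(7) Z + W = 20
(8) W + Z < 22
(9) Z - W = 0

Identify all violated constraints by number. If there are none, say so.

None — every constraint holds.

(1) gcd(12, 10) = 2 — satisfied.
(2) V = 13 lies in [9, 13] — satisfied.
(3) gcd(10, 10) = 10 — satisfied.
(4) 5Z + 5V = 5(10) + 5(13) = 115 — satisfied.
(5) V = 13, Z = 10; distinct — satisfied.
(6) 12 mod 7 = 5 — satisfied.
(7) Z + W = 10 + 10 = 20 — satisfied.
(8) W + Z = 10 + 10 = 20; 20 < 22 — satisfied.
(9) Z - W = 10 - 10 = 0 — satisfied.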